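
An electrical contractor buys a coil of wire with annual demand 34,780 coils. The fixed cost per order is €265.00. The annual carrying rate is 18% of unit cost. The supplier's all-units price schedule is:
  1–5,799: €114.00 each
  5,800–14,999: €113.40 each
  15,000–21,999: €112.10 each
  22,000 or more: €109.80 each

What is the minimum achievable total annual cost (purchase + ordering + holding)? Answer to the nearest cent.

Holding cost per unit per year at price C is H = 0.18·C.
Candidates are each tier's EOQ (if it falls in that tier) and each price-break quantity.
EOQ at €114.00 = 947.8 (feasible in tier 1): TC = 34,780×€114.00 + (34,780/947.8)×265 + (947.8/2)×0.18×€114.00 = €3,984,368.74.
EOQ at €113.40 = 950.3 < 5800, so use break Q=5800: TC = 34,780×€113.40 + (34,780/5800.0)×265 + (5800.0/2)×0.18×€113.40 = €4,004,835.89.
EOQ at €112.10 = 955.8 < 15000, so use break Q=15000: TC = 34,780×€112.10 + (34,780/15000.0)×265 + (15000.0/2)×0.18×€112.10 = €4,050,787.45.
EOQ at €109.80 = 965.8 < 22000, so use break Q=22000: TC = 34,780×€109.80 + (34,780/22000.0)×265 + (22000.0/2)×0.18×€109.80 = €4,036,666.94.
Lowest total cost among the candidates is at Q = 947.8.

TC* ≈ €3,984,368.74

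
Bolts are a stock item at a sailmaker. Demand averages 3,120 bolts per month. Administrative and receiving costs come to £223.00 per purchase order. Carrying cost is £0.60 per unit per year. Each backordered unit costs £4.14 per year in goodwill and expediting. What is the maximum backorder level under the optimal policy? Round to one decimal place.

Annual demand D = 3,120 × 12 = 37,440.
With planned backorders, Q* = √(2DS/H) · √((H+B)/B).
√(2DS/H) = √(2 × 37,440 × 223 / 0.6) = 5275.453.
√((H+B)/B) = √((0.6+4.14)/4.14) = 1.0700.
Q* ≈ 5644.802.
S* = Q* · H/(H+B) = 5644.802 × 0.6/4.74 ≈ 714.532.

S* ≈ 714.5 bolts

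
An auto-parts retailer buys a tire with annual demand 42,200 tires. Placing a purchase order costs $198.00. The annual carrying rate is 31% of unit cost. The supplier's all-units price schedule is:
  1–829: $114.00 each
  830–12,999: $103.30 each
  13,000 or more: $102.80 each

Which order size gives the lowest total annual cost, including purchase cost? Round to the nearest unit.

Holding cost per unit per year at price C is H = 0.31·C.
For each price level, check whether its EOQ is feasible; otherwise the best quantity at that price is the breakpoint.
EOQ at $114.00 = 687.7 (feasible in tier 1): TC = 42,200×$114.00 + (42,200/687.7)×198 + (687.7/2)×0.31×$114.00 = $4,835,101.72.
EOQ at $103.30 = 722.4 < 830, so use break Q=830: TC = 42,200×$103.30 + (42,200/830.0)×198 + (830.0/2)×0.31×$103.30 = $4,382,616.53.
EOQ at $102.80 = 724.1 < 13000, so use break Q=13000: TC = 42,200×$102.80 + (42,200/13000.0)×198 + (13000.0/2)×0.31×$102.80 = $4,545,944.74.
Lowest total cost is $4,382,616.53 at Q = 830.0.

Q* ≈ 830 tires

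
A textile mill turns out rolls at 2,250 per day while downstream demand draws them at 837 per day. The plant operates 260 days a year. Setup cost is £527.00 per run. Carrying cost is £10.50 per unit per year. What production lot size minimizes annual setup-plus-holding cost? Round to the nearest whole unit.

Annual demand D = 837 × 260 = 217,620.
Production build-up factor (1 − d/p) = 1 − 837/2,250 = 0.6280.
Q* = √(2DS / (H(1 − d/p))) = √(2 × 217,620 × 527 / (10.5 × 0.6280)).
= √(229,371,480 / 6.594) ≈ 5897.871.

Q* ≈ 5,898 rolls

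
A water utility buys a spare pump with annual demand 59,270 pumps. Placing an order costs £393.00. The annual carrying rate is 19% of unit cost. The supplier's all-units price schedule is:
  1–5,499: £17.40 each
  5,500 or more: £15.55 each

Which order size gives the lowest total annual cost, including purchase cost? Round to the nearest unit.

Q* ≈ 5,500 pumps

Holding cost per unit per year at price C is H = 0.19·C.
For each price level, check whether its EOQ is feasible; otherwise the best quantity at that price is the breakpoint.
EOQ at £17.40 = 3753.9 (feasible in tier 1): TC = 59,270×£17.40 + (59,270/3753.9)×393 + (3753.9/2)×0.19×£17.40 = £1,043,708.24.
EOQ at £15.55 = 3970.9 < 5500, so use break Q=5500: TC = 59,270×£15.55 + (59,270/5500.0)×393 + (5500.0/2)×0.19×£15.55 = £934,008.49.
Lowest total cost is £934,008.49 at Q = 5500.0.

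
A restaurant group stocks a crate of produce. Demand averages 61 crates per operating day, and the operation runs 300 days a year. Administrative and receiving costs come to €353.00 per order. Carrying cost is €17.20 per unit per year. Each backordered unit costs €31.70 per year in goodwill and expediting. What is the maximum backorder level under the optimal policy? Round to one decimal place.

S* ≈ 378.6 crates

Annual demand D = 61 × 300 = 18,300.
With planned backorders, Q* = √(2DS/H) · √((H+B)/B).
√(2DS/H) = √(2 × 18,300 × 353 / 17.2) = 866.690.
√((H+B)/B) = √((17.2+31.7)/31.7) = 1.2420.
Q* ≈ 1076.437.
S* = Q* · H/(H+B) = 1076.437 × 17.2/48.9 ≈ 378.624.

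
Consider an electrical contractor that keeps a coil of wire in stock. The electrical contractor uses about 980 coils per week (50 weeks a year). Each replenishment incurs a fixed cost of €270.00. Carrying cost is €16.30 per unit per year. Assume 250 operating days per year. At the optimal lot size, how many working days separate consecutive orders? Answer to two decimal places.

T ≈ 6.50 days

Annual demand D = 980 × 50 = 49,000.
EOQ = √(2DS/H) = √(2 × 49,000 × 270 / 16.3) ≈ 1274.09.
Cycle time = Q*/D × 250 = 1274.09 / 49,000 × 250 ≈ 6.500 days.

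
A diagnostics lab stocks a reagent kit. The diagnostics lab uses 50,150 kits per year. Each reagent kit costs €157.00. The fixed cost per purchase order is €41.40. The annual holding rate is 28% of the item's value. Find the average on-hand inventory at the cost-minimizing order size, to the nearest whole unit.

Average inventory ≈ 154 kits

Holding cost H = 0.28 × €157.00 = €43.9600 per unit per year.
The optimal lot size = √(2DS/H) = √(2 × 50,150 × 41.4 / 43.96) ≈ 307.34.
Average inventory = Q*/2 ≈ 307.34 / 2 = 153.671.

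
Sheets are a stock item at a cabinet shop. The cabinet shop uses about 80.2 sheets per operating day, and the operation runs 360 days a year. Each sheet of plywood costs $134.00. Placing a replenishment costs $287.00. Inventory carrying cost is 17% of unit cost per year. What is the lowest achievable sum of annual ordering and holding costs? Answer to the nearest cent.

TC* ≈ $19,429.93

Annual demand D = 80.2 × 360 = 28,872.
Holding cost H = 0.17 × $134.00 = $22.7800 per unit per year.
The optimal lot size = √(2DS/H) = √(2 × 28,872 × 287 / 22.78) ≈ 852.94.
At Q*, ordering cost (D/Q*)S equals holding cost (Q*/2)H, each = √(DSH/2).
Minimum total = √(2DSH) = √(2 × 28,872 × 287 × 22.78) ≈ 19429.930.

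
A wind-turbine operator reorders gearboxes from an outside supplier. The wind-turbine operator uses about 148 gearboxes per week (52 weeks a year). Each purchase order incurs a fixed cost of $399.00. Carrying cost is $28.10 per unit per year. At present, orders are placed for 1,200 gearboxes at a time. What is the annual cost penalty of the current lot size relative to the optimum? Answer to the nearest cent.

Annual demand D = 148 × 52 = 7,696.
EOQ = √(2DS/H) = √(2 × 7,696 × 399 / 28.1) ≈ 467.50.
Cost at Q* = (D/Q*)S + (Q*/2)H = √(2DSH) ≈ $13,136.73.
Cost at Q = 1,200: (7,696/1,200)×399 + (1,200/2)×28.1 = $2,558.92 + $16,860.00 = $19,418.92.
Excess = $19,418.92 − $13,136.73 = $6,282.19.

Extra cost ≈ $6,282.19 per year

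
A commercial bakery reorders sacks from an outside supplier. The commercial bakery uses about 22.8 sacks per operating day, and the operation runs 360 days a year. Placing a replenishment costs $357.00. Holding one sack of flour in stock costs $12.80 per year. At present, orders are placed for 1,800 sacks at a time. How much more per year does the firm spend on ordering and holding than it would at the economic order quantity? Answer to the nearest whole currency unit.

Extra cost ≈ $4,487 per year

Annual demand D = 22.8 × 360 = 8,208.
EOQ = √(2DS/H) = √(2 × 8,208 × 357 / 12.8) ≈ 676.65.
Cost at Q* = (D/Q*)S + (Q*/2)H = √(2DSH) ≈ $8,661.09.
Cost at Q = 1,800: (8,208/1,800)×357 + (1,800/2)×12.8 = $1,627.92 + $11,520.00 = $13,147.92.
Excess = $13,147.92 − $8,661.09 = $4,486.83.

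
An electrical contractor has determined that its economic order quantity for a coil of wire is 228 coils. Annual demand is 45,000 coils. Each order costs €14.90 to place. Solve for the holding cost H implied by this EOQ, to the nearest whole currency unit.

H ≈ €26

Squaring Q* = √(2DS/H) gives Q*² = 2DS/H.
From Q* = √(2DS/H): H = 2DS / Q*² = 2 × 45,000 × 14.9 / 228² = 25.7964.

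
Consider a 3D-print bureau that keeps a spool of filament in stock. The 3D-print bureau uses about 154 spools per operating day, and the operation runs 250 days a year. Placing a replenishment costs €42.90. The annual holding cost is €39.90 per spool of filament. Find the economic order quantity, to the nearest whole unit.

Annual demand D = 154 × 250 = 38,500.
EOQ = √(2DS / H) = √(2 × 38,500 × 42.9 / 39.9).
= √(3,303,300 / 39.9) = √82,789.4737 ≈ 287.732.

Q* ≈ 288 spools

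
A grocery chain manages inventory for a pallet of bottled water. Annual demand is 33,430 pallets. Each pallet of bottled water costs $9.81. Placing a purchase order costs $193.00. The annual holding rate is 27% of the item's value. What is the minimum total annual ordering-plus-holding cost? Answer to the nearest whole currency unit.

Holding cost H = 0.27 × $9.81 = $2.6487 per unit per year.
The optimal lot size = √(2DS/H) = √(2 × 33,430 × 193 / 2.6487) ≈ 2207.22.
At the optimum the two cost components are equal, so total cost = 2·(Q*/2)H = Q*·H.
Minimum total = √(2DSH) = √(2 × 33,430 × 193 × 2.6487) ≈ 5846.261.

TC* ≈ $5,846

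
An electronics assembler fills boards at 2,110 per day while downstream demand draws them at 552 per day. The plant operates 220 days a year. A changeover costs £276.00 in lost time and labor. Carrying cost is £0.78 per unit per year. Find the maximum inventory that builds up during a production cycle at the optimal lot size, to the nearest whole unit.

Annual demand D = 552 × 220 = 121,440.
Production build-up factor (1 − d/p) = 1 − 552/2,110 = 0.7384.
Q* = √(2DS / (H(1 − d/p))) = √(2 × 121,440 × 276 / (0.78 × 0.7384)).
= √(67,034,880 / 0.5759) ≈ 10788.489.
Maximum inventory = Q*(1 − d/p) = 10788.489 × 0.7384 ≈ 7966.097.

I_max ≈ 7,966 boards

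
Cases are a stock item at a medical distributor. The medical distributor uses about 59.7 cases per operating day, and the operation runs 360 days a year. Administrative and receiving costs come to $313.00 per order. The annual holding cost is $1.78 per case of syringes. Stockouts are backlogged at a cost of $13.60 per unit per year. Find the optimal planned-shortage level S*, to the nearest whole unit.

Annual demand D = 59.7 × 360 = 21,492.
With planned backorders, Q* = √(2DS/H) · √((H+B)/B).
√(2DS/H) = √(2 × 21,492 × 313 / 1.78) = 2749.259.
√((H+B)/B) = √((1.78+13.6)/13.6) = 1.0634.
Q* ≈ 2923.643.
S* = Q* · H/(H+B) = 2923.643 × 1.78/15.38 ≈ 338.367.

S* ≈ 338 cases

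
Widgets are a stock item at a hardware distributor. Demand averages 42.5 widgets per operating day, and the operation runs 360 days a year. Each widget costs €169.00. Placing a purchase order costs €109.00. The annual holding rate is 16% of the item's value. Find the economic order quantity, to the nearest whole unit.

Annual demand D = 42.5 × 360 = 15,300.
Holding cost H = 0.16 × €169.00 = €27.0400 per unit per year.
EOQ = √(2DS / H) = √(2 × 15,300 × 109 / 27.04).
= √(3,335,400 / 27.04) = √123,350.5917 ≈ 351.213.

Q* ≈ 351 widgets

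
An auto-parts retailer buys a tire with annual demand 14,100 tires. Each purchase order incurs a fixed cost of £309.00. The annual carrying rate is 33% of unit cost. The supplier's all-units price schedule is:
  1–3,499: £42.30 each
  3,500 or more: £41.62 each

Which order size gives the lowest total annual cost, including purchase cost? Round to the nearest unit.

Q* ≈ 790 tires

Holding cost per unit per year at price C is H = 0.33·C.
For each price level, check whether its EOQ is feasible; otherwise the best quantity at that price is the breakpoint.
EOQ at £42.30 = 790.1 (feasible in tier 1): TC = 14,100×£42.30 + (14,100/790.1)×309 + (790.1/2)×0.33×£42.30 = £607,458.87.
EOQ at £41.62 = 796.5 < 3500, so use break Q=3500: TC = 14,100×£41.62 + (14,100/3500.0)×309 + (3500.0/2)×0.33×£41.62 = £612,122.38.
Lowest total cost is £607,458.87 at Q = 790.1.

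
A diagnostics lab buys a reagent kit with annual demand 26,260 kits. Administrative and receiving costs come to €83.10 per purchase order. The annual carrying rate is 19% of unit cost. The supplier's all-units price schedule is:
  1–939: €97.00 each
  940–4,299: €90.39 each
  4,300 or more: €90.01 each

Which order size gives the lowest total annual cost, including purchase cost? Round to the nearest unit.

Q* ≈ 940 kits

Holding cost per unit per year at price C is H = 0.19·C.
Candidates are each tier's EOQ (if it falls in that tier) and each price-break quantity.
EOQ at €97.00 = 486.6 (feasible in tier 1): TC = 26,260×€97.00 + (26,260/486.6)×83.1 + (486.6/2)×0.19×€97.00 = €2,556,188.62.
EOQ at €90.39 = 504.1 < 940, so use break Q=940: TC = 26,260×€90.39 + (26,260/940.0)×83.1 + (940.0/2)×0.19×€90.39 = €2,384,034.72.
EOQ at €90.01 = 505.2 < 4300, so use break Q=4300: TC = 26,260×€90.01 + (26,260/4300.0)×83.1 + (4300.0/2)×0.19×€90.01 = €2,400,939.17.
Lowest total cost is €2,384,034.72 at Q = 940.0.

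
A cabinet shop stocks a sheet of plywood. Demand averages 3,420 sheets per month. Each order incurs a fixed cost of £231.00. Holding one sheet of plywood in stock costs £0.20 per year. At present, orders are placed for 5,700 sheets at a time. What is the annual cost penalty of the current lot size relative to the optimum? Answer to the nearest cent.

Annual demand D = 3,420 × 12 = 41,040.
EOQ = √(2DS/H) = √(2 × 41,040 × 231 / 0.2) ≈ 9736.65.
Cost at Q* = (D/Q*)S + (Q*/2)H = √(2DSH) ≈ £1,947.33.
Cost at Q = 5,700: (41,040/5,700)×231 + (5,700/2)×0.2 = £1,663.20 + £570.00 = £2,233.20.
Excess = £2,233.20 − £1,947.33 = £285.87.

Extra cost ≈ £285.87 per year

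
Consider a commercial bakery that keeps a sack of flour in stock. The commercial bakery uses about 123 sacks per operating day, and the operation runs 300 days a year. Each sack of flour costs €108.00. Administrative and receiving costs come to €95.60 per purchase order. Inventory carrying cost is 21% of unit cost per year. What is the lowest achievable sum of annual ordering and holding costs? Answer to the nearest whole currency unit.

TC* ≈ €12,650

Annual demand D = 123 × 300 = 36,900.
Holding cost H = 0.21 × €108.00 = €22.6800 per unit per year.
Q* = √(2DS/H) = √(2 × 36,900 × 95.6 / 22.68) ≈ 557.74.
At the optimum the two cost components are equal, so total cost = 2·(Q*/2)H = Q*·H.
Minimum total = √(2DSH) = √(2 × 36,900 × 95.6 × 22.68) ≈ 12649.654.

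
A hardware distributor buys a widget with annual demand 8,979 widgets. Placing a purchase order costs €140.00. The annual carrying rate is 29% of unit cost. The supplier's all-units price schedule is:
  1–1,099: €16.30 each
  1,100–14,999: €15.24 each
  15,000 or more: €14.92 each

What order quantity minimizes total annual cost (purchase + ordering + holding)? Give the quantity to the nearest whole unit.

Q* ≈ 1,100 widgets

Holding cost per unit per year at price C is H = 0.29·C.
For each price level, check whether its EOQ is feasible; otherwise the best quantity at that price is the breakpoint.
EOQ at €16.30 = 729.3 (feasible in tier 1): TC = 8,979×€16.30 + (8,979/729.3)×140 + (729.3/2)×0.29×€16.30 = €149,805.05.
EOQ at €15.24 = 754.2 < 1100, so use break Q=1100: TC = 8,979×€15.24 + (8,979/1100.0)×140 + (1100.0/2)×0.29×€15.24 = €140,413.52.
EOQ at €14.92 = 762.3 < 15000, so use break Q=15000: TC = 8,979×€14.92 + (8,979/15000.0)×140 + (15000.0/2)×0.29×€14.92 = €166,501.48.
Lowest total cost is €140,413.52 at Q = 1100.0.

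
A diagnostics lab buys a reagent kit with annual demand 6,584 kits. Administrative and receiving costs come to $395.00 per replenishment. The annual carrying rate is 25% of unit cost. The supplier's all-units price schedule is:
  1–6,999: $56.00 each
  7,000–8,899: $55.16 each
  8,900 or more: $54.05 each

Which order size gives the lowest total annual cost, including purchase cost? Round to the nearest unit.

Q* ≈ 610 kits

Holding cost per unit per year at price C is H = 0.25·C.
Candidates are each tier's EOQ (if it falls in that tier) and each price-break quantity.
EOQ at $56.00 = 609.5 (feasible in tier 1): TC = 6,584×$56.00 + (6,584/609.5)×395 + (609.5/2)×0.25×$56.00 = $377,237.41.
EOQ at $55.16 = 614.2 < 7000, so use break Q=7000: TC = 6,584×$55.16 + (6,584/7000.0)×395 + (7000.0/2)×0.25×$55.16 = $411,809.97.
EOQ at $54.05 = 620.4 < 8900, so use break Q=8900: TC = 6,584×$54.05 + (6,584/8900.0)×395 + (8900.0/2)×0.25×$54.05 = $416,288.04.
Lowest total cost is $377,237.41 at Q = 609.5.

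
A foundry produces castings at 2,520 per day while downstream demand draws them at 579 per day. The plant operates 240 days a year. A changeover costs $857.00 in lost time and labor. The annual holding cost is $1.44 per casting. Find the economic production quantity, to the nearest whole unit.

Annual demand D = 579 × 240 = 138,960.
Production build-up factor (1 − d/p) = 1 − 579/2,520 = 0.7702.
Q* = √(2DS / (H(1 − d/p))) = √(2 × 138,960 × 857 / (1.44 × 0.7702)).
= √(238,177,440 / 1.1091) ≈ 14654.013.

Q* ≈ 14,654 castings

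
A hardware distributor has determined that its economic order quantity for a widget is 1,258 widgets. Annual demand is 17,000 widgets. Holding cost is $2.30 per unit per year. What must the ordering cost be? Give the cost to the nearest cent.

Squaring Q* = √(2DS/H) gives Q*² = 2DS/H.
From Q* = √(2DS/H): S = Q*²H / (2D) = 1,258² × 2.3 / (2 × 17,000) = 107.0558.

S ≈ $107.06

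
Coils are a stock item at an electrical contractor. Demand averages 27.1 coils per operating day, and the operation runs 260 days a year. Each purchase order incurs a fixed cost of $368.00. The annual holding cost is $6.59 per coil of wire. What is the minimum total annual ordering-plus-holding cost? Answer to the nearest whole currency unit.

Annual demand D = 27.1 × 260 = 7,046.
EOQ = √(2DS/H) = √(2 × 7,046 × 368 / 6.59) ≈ 887.09.
At the optimum the two cost components are equal, so total cost = 2·(Q*/2)H = Q*·H.
Minimum total = √(2DSH) = √(2 × 7,046 × 368 × 6.59) ≈ 5845.921.

TC* ≈ $5,846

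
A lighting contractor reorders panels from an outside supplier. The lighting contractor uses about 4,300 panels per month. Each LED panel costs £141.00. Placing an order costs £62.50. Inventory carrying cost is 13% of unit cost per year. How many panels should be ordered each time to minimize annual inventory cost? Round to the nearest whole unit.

Q* ≈ 593 panels

Annual demand D = 4,300 × 12 = 51,600.
Holding cost H = 0.13 × £141.00 = £18.3300 per unit per year.
EOQ = √(2DS / H) = √(2 × 51,600 × 62.5 / 18.33).
= √(6,450,000 / 18.33) = √351,882.1604 ≈ 593.197.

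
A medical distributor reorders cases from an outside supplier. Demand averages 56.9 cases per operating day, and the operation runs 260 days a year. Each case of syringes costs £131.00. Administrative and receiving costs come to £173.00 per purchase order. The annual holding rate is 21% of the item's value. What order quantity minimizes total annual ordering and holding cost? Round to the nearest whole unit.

Annual demand D = 56.9 × 260 = 14,794.
Holding cost H = 0.21 × £131.00 = £27.5100 per unit per year.
EOQ = √(2DS / H) = √(2 × 14,794 × 173 / 27.51).
= √(5,118,724 / 27.51) = √186,067.7572 ≈ 431.356.

Q* ≈ 431 cases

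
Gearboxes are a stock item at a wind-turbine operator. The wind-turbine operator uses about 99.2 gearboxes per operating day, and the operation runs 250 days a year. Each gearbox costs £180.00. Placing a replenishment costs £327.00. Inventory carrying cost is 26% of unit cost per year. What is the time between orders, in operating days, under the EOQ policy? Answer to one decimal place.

T ≈ 5.9 days

Annual demand D = 99.2 × 250 = 24,800.
Holding cost H = 0.26 × £180.00 = £46.8000 per unit per year.
EOQ = √(2DS/H) = √(2 × 24,800 × 327 / 46.8) ≈ 588.70.
Cycle time = Q*/D × 250 = 588.70 / 24,800 × 250 ≈ 5.934 days.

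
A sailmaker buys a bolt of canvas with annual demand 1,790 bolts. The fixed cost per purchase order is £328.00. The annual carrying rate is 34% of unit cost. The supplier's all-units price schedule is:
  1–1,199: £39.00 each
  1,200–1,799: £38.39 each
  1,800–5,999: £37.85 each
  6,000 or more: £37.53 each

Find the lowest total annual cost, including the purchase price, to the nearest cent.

Holding cost per unit per year at price C is H = 0.34·C.
Evaluate total cost at each tier's feasible EOQ or, if the EOQ is below the tier, at the tier's minimum quantity.
EOQ at £39.00 = 297.6 (feasible in tier 1): TC = 1,790×£39.00 + (1,790/297.6)×328 + (297.6/2)×0.34×£39.00 = £73,755.94.
EOQ at £38.39 = 299.9 < 1200, so use break Q=1200: TC = 1,790×£38.39 + (1,790/1200.0)×328 + (1200.0/2)×0.34×£38.39 = £77,038.93.
EOQ at £37.85 = 302.1 < 1800, so use break Q=1800: TC = 1,790×£37.85 + (1,790/1800.0)×328 + (1800.0/2)×0.34×£37.85 = £79,659.78.
EOQ at £37.53 = 303.4 < 6000, so use break Q=6000: TC = 1,790×£37.53 + (1,790/6000.0)×328 + (6000.0/2)×0.34×£37.53 = £105,557.15.
Lowest total cost among the candidates is at Q = 297.6.

TC* ≈ £73,755.94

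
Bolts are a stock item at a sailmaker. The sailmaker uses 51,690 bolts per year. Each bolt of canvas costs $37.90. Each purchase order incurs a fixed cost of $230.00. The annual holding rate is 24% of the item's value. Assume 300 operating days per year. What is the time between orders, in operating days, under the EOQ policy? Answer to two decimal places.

Holding cost H = 0.24 × $37.90 = $9.0960 per unit per year.
Q* = √(2DS/H) = √(2 × 51,690 × 230 / 9.096) ≈ 1616.80.
Cycle time = Q*/D × 300 = 1616.80 / 51,690 × 300 ≈ 9.384 days.

T ≈ 9.38 days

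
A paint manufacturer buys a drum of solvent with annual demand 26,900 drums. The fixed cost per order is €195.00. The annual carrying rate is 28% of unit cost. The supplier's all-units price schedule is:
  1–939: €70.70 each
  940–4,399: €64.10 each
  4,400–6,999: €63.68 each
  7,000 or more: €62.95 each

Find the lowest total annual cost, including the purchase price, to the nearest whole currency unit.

TC* ≈ €1,738,306

Holding cost per unit per year at price C is H = 0.28·C.
For each price level, check whether its EOQ is feasible; otherwise the best quantity at that price is the breakpoint.
EOQ at €70.70 = 728.0 (feasible in tier 1): TC = 26,900×€70.70 + (26,900/728.0)×195 + (728.0/2)×0.28×€70.70 = €1,916,241.10.
EOQ at €64.10 = 764.5 < 940, so use break Q=940: TC = 26,900×€64.10 + (26,900/940.0)×195 + (940.0/2)×0.28×€64.10 = €1,738,305.88.
EOQ at €63.68 = 767.1 < 4400, so use break Q=4400: TC = 26,900×€63.68 + (26,900/4400.0)×195 + (4400.0/2)×0.28×€63.68 = €1,753,411.04.
EOQ at €62.95 = 771.5 < 7000, so use break Q=7000: TC = 26,900×€62.95 + (26,900/7000.0)×195 + (7000.0/2)×0.28×€62.95 = €1,755,795.36.
Lowest total cost among the candidates is at Q = 940.0.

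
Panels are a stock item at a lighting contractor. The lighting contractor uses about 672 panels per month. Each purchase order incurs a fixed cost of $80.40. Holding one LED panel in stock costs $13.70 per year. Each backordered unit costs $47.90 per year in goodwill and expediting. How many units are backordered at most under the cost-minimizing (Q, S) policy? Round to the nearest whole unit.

S* ≈ 78 panels

Annual demand D = 672 × 12 = 8,064.
With planned backorders, Q* = √(2DS/H) · √((H+B)/B).
√(2DS/H) = √(2 × 8,064 × 80.4 / 13.7) = 307.651.
√((H+B)/B) = √((13.7+47.9)/47.9) = 1.1340.
Q* ≈ 348.884.
S* = Q* · H/(H+B) = 348.884 × 13.7/61.6 ≈ 77.593.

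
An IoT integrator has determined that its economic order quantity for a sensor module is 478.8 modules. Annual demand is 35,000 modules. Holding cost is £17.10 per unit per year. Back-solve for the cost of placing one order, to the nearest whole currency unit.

S ≈ £56

Squaring Q* = √(2DS/H) gives Q*² = 2DS/H.
From Q* = √(2DS/H): S = Q*²H / (2D) = 478.8² × 17.1 / (2 × 35,000) = 56.0024.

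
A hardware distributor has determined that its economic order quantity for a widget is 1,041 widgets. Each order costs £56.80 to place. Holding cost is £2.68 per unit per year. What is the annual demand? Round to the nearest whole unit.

D ≈ 25,566 widgets per year

Squaring Q* = √(2DS/H) gives Q*² = 2DS/H.
From Q* = √(2DS/H): D = Q*²H / (2S) = 1,041² × 2.68 / (2 × 56.8) = 25565.714.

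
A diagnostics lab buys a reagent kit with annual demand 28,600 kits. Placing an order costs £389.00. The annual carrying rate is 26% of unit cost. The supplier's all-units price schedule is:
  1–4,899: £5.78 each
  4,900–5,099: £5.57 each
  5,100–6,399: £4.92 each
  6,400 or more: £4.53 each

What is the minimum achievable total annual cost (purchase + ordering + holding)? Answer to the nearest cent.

Holding cost per unit per year at price C is H = 0.26·C.
Evaluate total cost at each tier's feasible EOQ or, if the EOQ is below the tier, at the tier's minimum quantity.
EOQ at £5.78 = 3847.9 (feasible in tier 1): TC = 28,600×£5.78 + (28,600/3847.9)×389 + (3847.9/2)×0.26×£5.78 = £171,090.60.
EOQ at £5.57 = 3919.8 < 4900, so use break Q=4900: TC = 28,600×£5.57 + (28,600/4900.0)×389 + (4900.0/2)×0.26×£5.57 = £165,120.58.
EOQ at £4.92 = 4170.6 < 5100, so use break Q=5100: TC = 28,600×£4.92 + (28,600/5100.0)×389 + (5100.0/2)×0.26×£4.92 = £146,155.41.
EOQ at £4.53 = 4346.5 < 6400, so use break Q=6400: TC = 28,600×£4.53 + (28,600/6400.0)×389 + (6400.0/2)×0.26×£4.53 = £135,065.30.
Lowest total cost among the candidates is at Q = 6400.0.

TC* ≈ £135,065.30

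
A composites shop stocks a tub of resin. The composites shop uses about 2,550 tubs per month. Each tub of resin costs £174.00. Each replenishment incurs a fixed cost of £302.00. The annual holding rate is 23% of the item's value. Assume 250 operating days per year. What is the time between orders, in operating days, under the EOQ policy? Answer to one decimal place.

Annual demand D = 2,550 × 12 = 30,600.
Holding cost H = 0.23 × £174.00 = £40.0200 per unit per year.
The optimal lot size = √(2DS/H) = √(2 × 30,600 × 302 / 40.02) ≈ 679.58.
Cycle time = Q*/D × 250 = 679.58 / 30,600 × 250 ≈ 5.552 days.

T ≈ 5.6 days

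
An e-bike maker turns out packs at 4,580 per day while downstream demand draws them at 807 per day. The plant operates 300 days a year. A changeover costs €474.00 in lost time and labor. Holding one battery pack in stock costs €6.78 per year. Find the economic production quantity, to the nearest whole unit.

Q* ≈ 6,410 packs

Annual demand D = 807 × 300 = 242,100.
Production build-up factor (1 − d/p) = 1 − 807/4,580 = 0.8238.
Q* = √(2DS / (H(1 − d/p))) = √(2 × 242,100 × 474 / (6.78 × 0.8238)).
= √(229,510,800 / 5.5854) ≈ 6410.266.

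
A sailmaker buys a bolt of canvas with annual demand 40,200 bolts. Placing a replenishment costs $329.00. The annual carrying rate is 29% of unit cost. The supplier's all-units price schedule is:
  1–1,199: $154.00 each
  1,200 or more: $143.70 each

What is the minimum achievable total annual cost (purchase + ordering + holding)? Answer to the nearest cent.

Holding cost per unit per year at price C is H = 0.29·C.
For each price level, check whether its EOQ is feasible; otherwise the best quantity at that price is the breakpoint.
EOQ at $154.00 = 769.6 (feasible in tier 1): TC = 40,200×$154.00 + (40,200/769.6)×329 + (769.6/2)×0.29×$154.00 = $6,225,170.46.
EOQ at $143.70 = 796.7 < 1200, so use break Q=1200: TC = 40,200×$143.70 + (40,200/1200.0)×329 + (1200.0/2)×0.29×$143.70 = $5,812,765.30.
Lowest total cost among the candidates is at Q = 1200.0.

TC* ≈ $5,812,765.30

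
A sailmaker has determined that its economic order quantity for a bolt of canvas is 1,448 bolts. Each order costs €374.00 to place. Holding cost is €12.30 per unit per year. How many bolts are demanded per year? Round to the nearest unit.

The basic EOQ model gives Q* = √(2DS/H); rearrange for the unknown.
From Q* = √(2DS/H): D = Q*²H / (2S) = 1,448² × 12.3 / (2 × 374) = 34477.887.

D ≈ 34,478 bolts per year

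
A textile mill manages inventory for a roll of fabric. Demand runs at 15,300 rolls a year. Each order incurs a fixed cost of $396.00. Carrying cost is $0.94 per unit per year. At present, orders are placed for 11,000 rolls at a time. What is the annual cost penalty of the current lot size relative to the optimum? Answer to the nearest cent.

Extra cost ≈ $2,345.81 per year

EOQ = √(2DS/H) = √(2 × 15,300 × 396 / 0.94) ≈ 3590.41.
Cost at Q* = (D/Q*)S + (Q*/2)H = √(2DSH) ≈ $3,374.99.
Cost at Q = 11,000: (15,300/11,000)×396 + (11,000/2)×0.94 = $550.80 + $5,170.00 = $5,720.80.
Excess = $5,720.80 − $3,374.99 = $2,345.81.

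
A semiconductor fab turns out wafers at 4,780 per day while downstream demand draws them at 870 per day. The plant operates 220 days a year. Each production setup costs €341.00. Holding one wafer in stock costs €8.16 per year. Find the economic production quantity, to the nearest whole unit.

Q* ≈ 4,422 wafers

Annual demand D = 870 × 220 = 191,400.
Production build-up factor (1 − d/p) = 1 − 870/4,780 = 0.8180.
Q* = √(2DS / (H(1 − d/p))) = √(2 × 191,400 × 341 / (8.16 × 0.8180)).
= √(130,534,800 / 6.6748) ≈ 4422.254.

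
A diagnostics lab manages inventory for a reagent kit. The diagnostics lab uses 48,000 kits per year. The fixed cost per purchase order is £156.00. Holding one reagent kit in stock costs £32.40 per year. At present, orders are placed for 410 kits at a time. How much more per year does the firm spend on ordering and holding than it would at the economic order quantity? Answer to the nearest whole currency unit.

Extra cost ≈ £2,878 per year

EOQ = √(2DS/H) = √(2 × 48,000 × 156 / 32.4) ≈ 679.87.
Cost at Q* = (D/Q*)S + (Q*/2)H = √(2DSH) ≈ £22,027.76.
Cost at Q = 410: (48,000/410)×156 + (410/2)×32.4 = £18,263.41 + £6,642.00 = £24,905.41.
Excess = £24,905.41 − £22,027.76 = £2,877.65.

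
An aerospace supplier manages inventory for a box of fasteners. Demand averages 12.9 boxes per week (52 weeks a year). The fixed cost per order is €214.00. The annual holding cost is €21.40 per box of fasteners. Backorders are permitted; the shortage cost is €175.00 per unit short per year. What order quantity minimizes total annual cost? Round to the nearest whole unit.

Q* ≈ 123 boxes

Annual demand D = 12.9 × 52 = 670.8.
With planned backorders, Q* = √(2DS/H) · √((H+B)/B).
√(2DS/H) = √(2 × 670.8 × 214 / 21.4) = 115.827.
√((H+B)/B) = √((21.4+175)/175) = 1.0594.
Q* ≈ 122.705.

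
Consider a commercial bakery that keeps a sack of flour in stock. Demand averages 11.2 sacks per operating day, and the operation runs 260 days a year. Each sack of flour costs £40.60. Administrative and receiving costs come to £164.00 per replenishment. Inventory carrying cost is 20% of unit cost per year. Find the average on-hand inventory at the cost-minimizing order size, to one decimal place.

Average inventory ≈ 171.5 sacks

Annual demand D = 11.2 × 260 = 2,912.
Holding cost H = 0.20 × £40.60 = £8.1200 per unit per year.
The optimal lot size = √(2DS/H) = √(2 × 2,912 × 164 / 8.12) ≈ 342.97.
Average inventory = Q*/2 ≈ 342.97 / 2 = 171.484.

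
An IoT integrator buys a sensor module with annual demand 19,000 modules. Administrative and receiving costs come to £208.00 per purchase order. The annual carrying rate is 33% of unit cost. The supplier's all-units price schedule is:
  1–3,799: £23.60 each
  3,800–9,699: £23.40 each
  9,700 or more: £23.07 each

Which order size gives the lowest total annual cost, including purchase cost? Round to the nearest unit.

Holding cost per unit per year at price C is H = 0.33·C.
Evaluate total cost at each tier's feasible EOQ or, if the EOQ is below the tier, at the tier's minimum quantity.
EOQ at £23.60 = 1007.4 (feasible in tier 1): TC = 19,000×£23.60 + (19,000/1007.4)×208 + (1007.4/2)×0.33×£23.60 = £456,245.79.
EOQ at £23.40 = 1011.7 < 3800, so use break Q=3800: TC = 19,000×£23.40 + (19,000/3800.0)×208 + (3800.0/2)×0.33×£23.40 = £460,311.80.
EOQ at £23.07 = 1018.9 < 9700, so use break Q=9700: TC = 19,000×£23.07 + (19,000/9700.0)×208 + (9700.0/2)×0.33×£23.07 = £475,660.96.
Lowest total cost is £456,245.79 at Q = 1007.4.

Q* ≈ 1,007 modules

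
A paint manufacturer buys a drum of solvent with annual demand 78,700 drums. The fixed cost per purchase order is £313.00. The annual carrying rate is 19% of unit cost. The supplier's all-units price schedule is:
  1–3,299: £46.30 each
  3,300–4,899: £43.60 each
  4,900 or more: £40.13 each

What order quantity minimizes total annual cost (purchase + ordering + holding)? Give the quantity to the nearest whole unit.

Holding cost per unit per year at price C is H = 0.19·C.
For each price level, check whether its EOQ is feasible; otherwise the best quantity at that price is the breakpoint.
EOQ at £46.30 = 2366.5 (feasible in tier 1): TC = 78,700×£46.30 + (78,700/2366.5)×313 + (2366.5/2)×0.19×£46.30 = £3,664,628.14.
EOQ at £43.60 = 2438.7 < 3300, so use break Q=3300: TC = 78,700×£43.60 + (78,700/3300.0)×313 + (3300.0/2)×0.19×£43.60 = £3,452,453.18.
EOQ at £40.13 = 2541.9 < 4900, so use break Q=4900: TC = 78,700×£40.13 + (78,700/4900.0)×313 + (4900.0/2)×0.19×£40.13 = £3,181,938.68.
Lowest total cost is £3,181,938.68 at Q = 4900.0.

Q* ≈ 4,900 drums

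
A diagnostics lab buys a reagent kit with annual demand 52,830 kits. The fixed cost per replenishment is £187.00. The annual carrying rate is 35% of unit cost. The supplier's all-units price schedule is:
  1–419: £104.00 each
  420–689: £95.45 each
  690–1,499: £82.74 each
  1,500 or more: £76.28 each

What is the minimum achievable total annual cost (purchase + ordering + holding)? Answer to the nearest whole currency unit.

Holding cost per unit per year at price C is H = 0.35·C.
Candidates are each tier's EOQ (if it falls in that tier) and each price-break quantity.
Tier 1 (£104.00): EOQ = 736.8 exceeds tier's upper bound 419, so this tier is dominated.
Tier 2 (£95.45): EOQ = 769.0 exceeds tier's upper bound 689, so this tier is dominated.
EOQ at £82.74 = 826.0 (feasible in tier 3): TC = 52,830×£82.74 + (52,830/826.0)×187 + (826.0/2)×0.35×£82.74 = £4,395,074.57.
EOQ at £76.28 = 860.3 < 1500, so use break Q=1500: TC = 52,830×£76.28 + (52,830/1500.0)×187 + (1500.0/2)×0.35×£76.28 = £4,056,482.04.
Lowest total cost among the candidates is at Q = 1500.0.

TC* ≈ £4,056,482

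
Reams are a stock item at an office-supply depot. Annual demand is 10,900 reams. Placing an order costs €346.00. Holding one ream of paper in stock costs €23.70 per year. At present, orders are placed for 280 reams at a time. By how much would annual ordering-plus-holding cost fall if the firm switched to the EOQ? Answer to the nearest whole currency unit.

EOQ = √(2DS/H) = √(2 × 10,900 × 346 / 23.7) ≈ 564.15.
Cost at Q* = (D/Q*)S + (Q*/2)H = √(2DSH) ≈ €13,370.28.
Cost at Q = 280: (10,900/280)×346 + (280/2)×23.7 = €13,469.29 + €3,318.00 = €16,787.29.
Excess = €16,787.29 − €13,370.28 = €3,417.01.

Extra cost ≈ €3,417 per year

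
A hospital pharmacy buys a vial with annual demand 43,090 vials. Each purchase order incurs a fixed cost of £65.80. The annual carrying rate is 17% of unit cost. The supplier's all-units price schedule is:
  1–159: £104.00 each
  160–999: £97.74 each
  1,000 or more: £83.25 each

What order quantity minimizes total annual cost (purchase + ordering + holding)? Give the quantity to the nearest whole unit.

Q* ≈ 1,000 vials

Holding cost per unit per year at price C is H = 0.17·C.
Evaluate total cost at each tier's feasible EOQ or, if the EOQ is below the tier, at the tier's minimum quantity.
Tier 1 (£104.00): EOQ = 566.3 exceeds tier's upper bound 159, so this tier is dominated.
EOQ at £97.74 = 584.2 (feasible in tier 2): TC = 43,090×£97.74 + (43,090/584.2)×65.8 + (584.2/2)×0.17×£97.74 = £4,221,323.42.
EOQ at £83.25 = 633.0 < 1000, so use break Q=1000: TC = 43,090×£83.25 + (43,090/1000.0)×65.8 + (1000.0/2)×0.17×£83.25 = £3,597,154.07.
Lowest total cost is £3,597,154.07 at Q = 1000.0.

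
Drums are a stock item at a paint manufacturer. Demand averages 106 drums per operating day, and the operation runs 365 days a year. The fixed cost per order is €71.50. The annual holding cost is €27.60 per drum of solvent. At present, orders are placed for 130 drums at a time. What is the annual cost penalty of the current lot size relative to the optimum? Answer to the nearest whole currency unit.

Extra cost ≈ €10,716 per year

Annual demand D = 106 × 365 = 38,690.
EOQ = √(2DS/H) = √(2 × 38,690 × 71.5 / 27.6) ≈ 447.73.
Cost at Q* = (D/Q*)S + (Q*/2)H = √(2DSH) ≈ €12,357.25.
Cost at Q = 130: (38,690/130)×71.5 + (130/2)×27.6 = €21,279.50 + €1,794.00 = €23,073.50.
Excess = €23,073.50 − €12,357.25 = €10,716.25.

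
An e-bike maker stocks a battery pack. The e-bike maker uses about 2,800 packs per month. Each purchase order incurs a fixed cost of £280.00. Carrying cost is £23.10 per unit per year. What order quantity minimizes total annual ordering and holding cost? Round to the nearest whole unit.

Q* ≈ 903 packs

Annual demand D = 2,800 × 12 = 33,600.
EOQ = √(2DS / H) = √(2 × 33,600 × 280 / 23.1).
= √(18,816,000 / 23.1) = √814,545.4545 ≈ 902.522.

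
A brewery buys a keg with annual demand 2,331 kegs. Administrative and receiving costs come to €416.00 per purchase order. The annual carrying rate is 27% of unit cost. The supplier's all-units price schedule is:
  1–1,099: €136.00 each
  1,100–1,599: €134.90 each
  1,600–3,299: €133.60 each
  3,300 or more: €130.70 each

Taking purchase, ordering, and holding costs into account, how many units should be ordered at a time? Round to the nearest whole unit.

Holding cost per unit per year at price C is H = 0.27·C.
Candidates are each tier's EOQ (if it falls in that tier) and each price-break quantity.
EOQ at €136.00 = 229.8 (feasible in tier 1): TC = 2,331×€136.00 + (2,331/229.8)×416 + (229.8/2)×0.27×€136.00 = €325,454.87.
EOQ at €134.90 = 230.8 < 1100, so use break Q=1100: TC = 2,331×€134.90 + (2,331/1100.0)×416 + (1100.0/2)×0.27×€134.90 = €335,366.09.
EOQ at €133.60 = 231.9 < 1600, so use break Q=1600: TC = 2,331×€133.60 + (2,331/1600.0)×416 + (1600.0/2)×0.27×€133.60 = €340,885.26.
EOQ at €130.70 = 234.4 < 3300, so use break Q=3300: TC = 2,331×€130.70 + (2,331/3300.0)×416 + (3300.0/2)×0.27×€130.70 = €363,182.40.
Lowest total cost is €325,454.87 at Q = 229.8.

Q* ≈ 230 kegs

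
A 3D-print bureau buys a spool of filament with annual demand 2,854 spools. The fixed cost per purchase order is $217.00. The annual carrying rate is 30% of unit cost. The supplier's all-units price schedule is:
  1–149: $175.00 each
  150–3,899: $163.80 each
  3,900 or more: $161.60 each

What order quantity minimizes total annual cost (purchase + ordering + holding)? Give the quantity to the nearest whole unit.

Q* ≈ 159 spools

Holding cost per unit per year at price C is H = 0.30·C.
Evaluate total cost at each tier's feasible EOQ or, if the EOQ is below the tier, at the tier's minimum quantity.
Tier 1 ($175.00): EOQ = 153.6 exceeds tier's upper bound 149, so this tier is dominated.
EOQ at $163.80 = 158.8 (feasible in tier 2): TC = 2,854×$163.80 + (2,854/158.8)×217 + (158.8/2)×0.30×$163.80 = $475,286.90.
EOQ at $161.60 = 159.8 < 3900, so use break Q=3900: TC = 2,854×$161.60 + (2,854/3900.0)×217 + (3900.0/2)×0.30×$161.60 = $555,901.20.
Lowest total cost is $475,286.90 at Q = 158.8.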